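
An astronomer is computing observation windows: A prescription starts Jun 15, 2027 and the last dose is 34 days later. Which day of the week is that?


Start: 2027-06-15 (Tuesday)
Step 1 - find target date: add 34 days
  2027-06-15 + 34 days = 2027-07-19
Step 2 - day of week:
  34 mod 7 = 6
  Tuesday + 6 days -> Monday
Result: Monday (2027-07-19)

Monday


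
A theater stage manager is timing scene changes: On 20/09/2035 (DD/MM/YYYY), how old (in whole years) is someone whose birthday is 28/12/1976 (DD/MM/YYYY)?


Birth: 1976-12-28
Reference: 2035-09-20
Year difference: 2035 - 1976 = 59
Has birthday (12-28) occurred by 09-20? No
Birthday not yet reached this year -> subtract 1
Age in full years: 58

58


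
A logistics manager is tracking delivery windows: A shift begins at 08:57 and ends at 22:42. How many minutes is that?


Start time: 08:57 = 537 minutes from midnight
End time: 22:42 = 1362 minutes from midnight
Difference: 1362 - 537 = 825 minutes
That is 13 hours and 45 minutes

825


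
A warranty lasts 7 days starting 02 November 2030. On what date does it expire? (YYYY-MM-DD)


Start: 2030-11-02
Adding 7 days
Days remaining in November: 28
Result: 2030-11-09

2030-11-09


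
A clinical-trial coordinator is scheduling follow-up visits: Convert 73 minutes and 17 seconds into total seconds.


Minutes: 73
Seconds: 17
Convert minutes to seconds: 73 x 60 = 4380
Add remaining seconds: 4380 + 17 = 4397

4397


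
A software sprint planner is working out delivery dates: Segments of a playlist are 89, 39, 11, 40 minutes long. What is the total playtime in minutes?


Durations: 89, 39, 11, 40
Running sum: 89
+ 39 = 128
+ 11 = 139
+ 40 = 179
Total duration: 179 minutes
That is 2 hours and 59 minutes

179


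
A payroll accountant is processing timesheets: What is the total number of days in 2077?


Year: 2077
Check leap year rules:
Divisible by 4? No
2077 is not a leap year
Days: 365

365


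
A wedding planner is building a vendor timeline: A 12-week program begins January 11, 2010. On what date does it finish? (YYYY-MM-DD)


Start: 2010-01-11
Weeks to add: 12
Convert to days: 12 x 7 = 84 days
Add 84 days to 2010-01-11
Result: 2010-04-05

2010-04-05


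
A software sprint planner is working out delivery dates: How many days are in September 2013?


Month: September
Year: 2013
September is a 30-day month
Total: 30 days

30


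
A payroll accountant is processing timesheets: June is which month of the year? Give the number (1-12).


Calendar month order:
5. May
6. June <--
7. July
June is month number 6

6


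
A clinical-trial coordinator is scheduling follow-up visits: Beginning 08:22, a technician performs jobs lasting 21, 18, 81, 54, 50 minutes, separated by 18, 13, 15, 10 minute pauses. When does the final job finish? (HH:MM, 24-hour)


Start: 08:22 = 502 min from midnight
  after task 1 (21 min): 08:43
  after break (18 min): 09:01
  after task 2 (18 min): 09:19
  after break (13 min): 09:32
  after task 3 (81 min): 10:53
  after break (15 min): 11:08
  after task 4 (54 min): 12:02
  after break (10 min): 12:12
  after task 5 (50 min): 13:02
Total elapsed: 280 minutes
End time: 13:02

13:02


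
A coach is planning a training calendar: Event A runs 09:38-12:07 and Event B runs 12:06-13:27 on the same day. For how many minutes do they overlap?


Interval A: [578, 727] minutes from midnight
Interval B: [726, 807] minutes from midnight
Overlap start = max(578, 726) = 726
Overlap end = min(727, 807) = 727
Overlap = 727 - 726 = 1 minutes

1


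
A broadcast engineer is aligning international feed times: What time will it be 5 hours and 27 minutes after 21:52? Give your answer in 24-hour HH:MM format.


Start time: 21:52
Adding: 5 hours 27 minutes
Minutes: 52 + 27 = 79
Minute overflow: 79 >= 60, so carry 1 hour, minutes = 19
Hours: 21 + 5 + 1 = 27
Hour wraparound: 27 mod 24 = 3
Result: 03:19

03:19


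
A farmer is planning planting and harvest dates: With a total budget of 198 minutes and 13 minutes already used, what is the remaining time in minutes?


Total budget: 198 minutes
Time used: 13 minutes
Remaining: 198 - 13 = 185 minutes
Percent used: 6.6%
Percent remaining: 93.4%

185


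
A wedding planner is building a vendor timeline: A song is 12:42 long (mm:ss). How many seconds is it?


Minutes: 12
Extra seconds: 42
Seconds per minute: 60
Minutes to seconds: 12 x 60 = 720
Total: 720 + 42 = 762

762


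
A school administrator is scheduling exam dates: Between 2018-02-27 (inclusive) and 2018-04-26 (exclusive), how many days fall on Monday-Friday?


Start: 2018-02-27 (Tuesday)
End (exclusive): 2018-04-26 (Thursday)
Total calendar days: 58
Full weeks: 58 // 7 = 8 -> 40 weekdays
Remaining 2 days starting on Tuesday:
  Tue(w), Wed(w) -> 2 weekdays
Total business days: 40 + 2 = 42

42


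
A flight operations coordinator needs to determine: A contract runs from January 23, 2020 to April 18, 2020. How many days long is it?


Start date: 2020-01-23
End date: 2020-04-18
Jan 2020: +9 days
Feb 2020: +29 days
Mar 2020: +31 days
Apr 2020: +17 days
Total: 86 days

86


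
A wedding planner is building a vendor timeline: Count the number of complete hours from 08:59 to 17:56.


Start: 08:59
End: 17:56
Hour difference: 17 - 8 = 9 hours
Minute difference: 56 - 59 = -3 minutes
Total minutes: 537
Complete hours: 537 / 60 = 8 (remainder 57)

8


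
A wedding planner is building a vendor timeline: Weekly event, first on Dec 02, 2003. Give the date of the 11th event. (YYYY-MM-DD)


First occurrence: 2003-12-02 (occurrence 1)
Each occurrence is 7 days after the previous.
Occurrence 11 is 10 weeks after the first.
10 weeks = 70 days
2003-12-02 + 70 days = 2004-02-10

2004-02-10


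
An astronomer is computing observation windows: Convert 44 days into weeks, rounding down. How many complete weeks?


Total days: 44
Days per week: 7
Division: 44 / 7 = 6 remainder 2
Complete weeks: 6
Remaining days: 2

6


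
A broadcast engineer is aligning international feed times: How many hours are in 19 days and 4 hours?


Days: 19
Extra hours: 4
Hours per day: 24
Days to hours: 19 x 24 = 456
Total: 456 + 4 = 460

460


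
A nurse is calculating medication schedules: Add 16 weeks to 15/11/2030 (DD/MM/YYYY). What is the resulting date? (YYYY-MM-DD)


Start: 2030-11-15
Weeks to add: 16
Convert to days: 16 x 7 = 112 days
Add 112 days to 2030-11-15
Result: 2031-03-07

2031-03-07


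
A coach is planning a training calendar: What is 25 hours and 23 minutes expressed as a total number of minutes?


Hours: 25
Minutes: 23
Convert hours to minutes: 25 x 60 = 1500
Add remaining minutes: 1500 + 23 = 1523

1523


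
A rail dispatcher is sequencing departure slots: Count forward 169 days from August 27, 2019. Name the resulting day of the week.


Start: 2019-08-27 (Tuesday)
Step 1 - find target date: add 169 days
  2019-08-27 + 169 days = 2020-02-12
Step 2 - day of week:
  169 mod 7 = 1
  Tuesday + 1 days -> Wednesday
Result: Wednesday (2020-02-12)

Wednesday


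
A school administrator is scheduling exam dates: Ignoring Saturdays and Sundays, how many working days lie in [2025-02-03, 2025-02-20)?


Start: 2025-02-03 (Monday)
End (exclusive): 2025-02-20 (Thursday)
Total calendar days: 17
Full weeks: 17 // 7 = 2 -> 10 weekdays
Remaining 3 days starting on Monday:
  Mon(w), Tue(w), Wed(w) -> 3 weekdays
Total business days: 10 + 3 = 13

13


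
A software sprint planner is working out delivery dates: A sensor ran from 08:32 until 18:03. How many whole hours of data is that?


Start: 08:32
End: 18:03
Hour difference: 18 - 8 = 10 hours
Minute difference: 3 - 32 = -29 minutes
Total minutes: 571
Complete hours: 571 / 60 = 9 (remainder 31)

9


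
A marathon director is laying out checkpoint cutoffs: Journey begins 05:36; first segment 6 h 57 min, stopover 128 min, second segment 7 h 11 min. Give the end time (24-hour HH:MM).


Depart: 05:36
Leg 1: +417 min -> 12:33
Layover: +128 min -> 14:41
Leg 2: +431 min -> 21:52
Total travel: 976 minutes = 16h 16m
Arrival: 21:52

21:52


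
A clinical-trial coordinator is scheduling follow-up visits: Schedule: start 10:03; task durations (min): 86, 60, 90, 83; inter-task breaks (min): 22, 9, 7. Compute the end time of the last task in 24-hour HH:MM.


Start: 10:03 = 603 min from midnight
  after task 1 (86 min): 11:29
  after break (22 min): 11:51
  after task 2 (60 min): 12:51
  after break (9 min): 13:00
  after task 3 (90 min): 14:30
  after break (7 min): 14:37
  after task 4 (83 min): 16:00
Total elapsed: 357 minutes
End time: 16:00

16:00


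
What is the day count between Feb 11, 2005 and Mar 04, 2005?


Start date: 2005-02-11
End date: 2005-03-04
Feb 2005: +18 days
Mar 2005: +3 days
Total: 21 days

21


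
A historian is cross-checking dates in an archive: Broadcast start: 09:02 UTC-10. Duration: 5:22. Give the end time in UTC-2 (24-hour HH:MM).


Start: 09:02 in UTC-10
Step 1 - add duration:
  minutes: 2 + 22 = 24
  hours: 9 + 5 + 0 = 14
  end in UTC-10: 14:24
Step 2 - convert UTC-10 -> UTC-2:
  offset difference: -2 - (-10) = 8 hours
  14 + (8) = 22 -> mod 24 = 22
Result: 22:24 in UTC-2

22:24


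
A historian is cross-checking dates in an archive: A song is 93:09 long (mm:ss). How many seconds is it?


Minutes: 93
Extra seconds: 9
Seconds per minute: 60
Minutes to seconds: 93 x 60 = 5580
Total: 5580 + 9 = 5589

5589


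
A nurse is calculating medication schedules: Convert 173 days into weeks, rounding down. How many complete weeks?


Total days: 173
Days per week: 7
Division: 173 / 7 = 24 remainder 5
Complete weeks: 24
Remaining days: 5

24


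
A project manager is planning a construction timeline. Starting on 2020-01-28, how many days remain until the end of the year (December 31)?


Start: January 28, 2020
End: December 31, 2020
Days left in January: 3
February: 29
March: 31
April: 30
May: 31
... plus remaining months
Sum of remaining months: 335
Total: 3 + 335 = 338

338


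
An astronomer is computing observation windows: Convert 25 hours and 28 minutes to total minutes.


Hours: 25
Extra minutes: 28
Minutes per hour: 60
Hours to minutes: 25 x 60 = 1500
Total: 1500 + 28 = 1528

1528


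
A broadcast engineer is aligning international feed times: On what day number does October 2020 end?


Month: October
Year: 2020
October is a 31-day month
Total: 31 days

31


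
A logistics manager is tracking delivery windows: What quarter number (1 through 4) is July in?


Month: July (month 7)
Q1: January-March (months 1-3)
Q2: April-June (months 4-6)
Q3: July-September (months 7-9)
Q4: October-December (months 10-12)
Month 7 falls in Q3

3


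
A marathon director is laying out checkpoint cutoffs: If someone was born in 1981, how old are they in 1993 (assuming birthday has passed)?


Birth year: 1981
Current year: 1993
Age = current year - birth year
Age = 1993 - 1981 = 12

12


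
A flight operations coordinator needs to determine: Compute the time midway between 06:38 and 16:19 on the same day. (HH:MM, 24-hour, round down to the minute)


Start time: 06:38 = 398 minutes from midnight
End time: 16:19 = 979 minutes from midnight
Sum: 398 + 979 = 1377
Midpoint: 1377 / 2 = 688 minutes
Convert: 688 / 60 = 11 hours, 28 minutes
Result: 11:28

11:28


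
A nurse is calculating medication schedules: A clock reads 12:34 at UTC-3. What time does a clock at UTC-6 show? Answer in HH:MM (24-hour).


Local time: 12:34 at UTC-3 (offset -3h)
Target zone: UTC-6 (offset -6h)
Difference: -6 - (-3) = -3 hours
Calculation: 12 + (-3) = 9
Result: 09:34

09:34


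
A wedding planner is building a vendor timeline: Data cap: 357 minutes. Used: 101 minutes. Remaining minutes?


Total budget: 357 minutes
Time used: 101 minutes
Remaining: 357 - 101 = 256 minutes
Percent used: 28.3%
Percent remaining: 71.7%

256


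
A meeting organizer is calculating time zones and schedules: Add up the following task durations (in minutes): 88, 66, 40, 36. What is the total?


Durations: 88, 66, 40, 36
Running sum: 88
+ 66 = 154
+ 40 = 194
+ 36 = 230
Total duration: 230 minutes
That is 3 hours and 50 minutes

230


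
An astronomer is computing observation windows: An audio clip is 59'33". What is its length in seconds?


Minutes: 59
Seconds: 33
Convert minutes to seconds: 59 x 60 = 3540
Add remaining seconds: 3540 + 33 = 3573

3573


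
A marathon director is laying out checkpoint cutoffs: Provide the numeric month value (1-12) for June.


Calendar month order:
5. May
6. June <--
7. July
June is month number 6

6


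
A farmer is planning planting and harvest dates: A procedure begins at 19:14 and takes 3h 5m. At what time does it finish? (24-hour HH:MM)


Start time: 19:14
Adding: 3 hours 5 minutes
Minutes: 14 + 5 = 19
Hours: 19 + 3 + 0 = 22
Result: 22:19

22:19


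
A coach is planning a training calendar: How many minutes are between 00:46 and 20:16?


Start time: 00:46 = 46 minutes from midnight
End time: 20:16 = 1216 minutes from midnight
Difference: 1216 - 46 = 1170 minutes
That is 19 hours and 30 minutes

1170


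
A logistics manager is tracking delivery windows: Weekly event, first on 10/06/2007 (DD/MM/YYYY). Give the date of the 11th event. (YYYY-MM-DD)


First occurrence: 2007-06-10 (occurrence 1)
Each occurrence is 7 days after the previous.
Occurrence 11 is 10 weeks after the first.
10 weeks = 70 days
2007-06-10 + 70 days = 2007-08-19

2007-08-19


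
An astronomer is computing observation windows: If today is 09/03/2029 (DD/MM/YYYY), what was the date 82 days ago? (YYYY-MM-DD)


Start: 2029-03-09
Subtracting 82 days
Days already passed in March: 9
After going back through March: 73 more days to subtract
February 2029: 28 days, 45 remaining
January 2029: 31 days, 14 remaining
December 2028 has 31 days, need 14
Result: 2028-12-17

2028-12-17


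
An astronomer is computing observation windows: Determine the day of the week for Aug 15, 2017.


Date: 2017-08-15
January 1, 2017 is a Sunday
Day of year: 227
Offset from Jan 1: 226 days
226 mod 7 = 2
Result: Tuesday

Tuesday


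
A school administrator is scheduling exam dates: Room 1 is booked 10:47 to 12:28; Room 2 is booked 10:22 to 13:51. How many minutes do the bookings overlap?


Interval A: [647, 748] minutes from midnight
Interval B: [622, 831] minutes from midnight
Overlap start = max(647, 622) = 647
Overlap end = min(748, 831) = 748
Overlap = 748 - 647 = 101 minutes

101


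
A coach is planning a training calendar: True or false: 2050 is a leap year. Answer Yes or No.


Year: 2050
Divisible by 4? 2050 / 4 = 512.5 -> No
Not divisible by 4, so NOT a leap year

No


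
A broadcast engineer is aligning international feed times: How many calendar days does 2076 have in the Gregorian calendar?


Year: 2076
Check leap year rules:
Divisible by 4? Yes
Divisible by 100? No
2076 is a leap year
Days: 366

366


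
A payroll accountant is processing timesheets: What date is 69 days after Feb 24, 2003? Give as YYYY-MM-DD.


Start: 2003-02-24
Adding 69 days
Days remaining in February: 4
After February: 65 days still to add
March 2003: 31 days, 34 remaining
April 2003: 30 days, 4 remaining
May 2003 has 31 days, need 4
Result: 2003-05-04

2003-05-04


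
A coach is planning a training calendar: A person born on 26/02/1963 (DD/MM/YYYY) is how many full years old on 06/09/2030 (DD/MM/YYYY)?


Birth: 1963-02-26
Reference: 2030-09-06
Year difference: 2030 - 1963 = 67
Has birthday (02-26) occurred by 09-06? Yes
Age in full years: 67

67


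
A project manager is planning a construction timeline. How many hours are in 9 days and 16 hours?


Days: 9
Extra hours: 16
Hours per day: 24
Days to hours: 9 x 24 = 216
Total: 216 + 16 = 232

232


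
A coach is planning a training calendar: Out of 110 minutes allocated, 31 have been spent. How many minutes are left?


Total budget: 110 minutes
Time used: 31 minutes
Remaining: 110 - 31 = 79 minutes
Percent used: 28.2%
Percent remaining: 71.8%

79


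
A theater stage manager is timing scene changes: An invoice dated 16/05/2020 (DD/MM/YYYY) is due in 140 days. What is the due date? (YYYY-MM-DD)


Start: 2020-05-16
Adding 140 days
Days remaining in May: 15
After May: 125 days still to add
June 2020: 30 days, 95 remaining
July 2020: 31 days, 64 remaining
August 2020: 31 days, 33 remaining
September 2020: 30 days, 3 remaining
Result: 2020-10-03

2020-10-03


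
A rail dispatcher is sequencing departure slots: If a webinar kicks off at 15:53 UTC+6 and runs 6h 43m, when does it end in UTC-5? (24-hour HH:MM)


Start: 15:53 in UTC+6
Step 1 - add duration:
  minutes: 53 + 43 = 96 (carry 1h)
  hours: 15 + 6 + 1 = 22
  end in UTC+6: 22:36
Step 2 - convert UTC+6 -> UTC-5:
  offset difference: -5 - (6) = -11 hours
  22 + (-11) = 11 -> mod 24 = 11
Result: 11:36 in UTC-5

11:36


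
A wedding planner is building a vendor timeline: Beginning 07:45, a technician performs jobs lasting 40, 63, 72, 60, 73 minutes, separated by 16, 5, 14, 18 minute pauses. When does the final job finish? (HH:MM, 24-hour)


Start: 07:45 = 465 min from midnight
  after task 1 (40 min): 08:25
  after break (16 min): 08:41
  after task 2 (63 min): 09:44
  after break (5 min): 09:49
  after task 3 (72 min): 11:01
  after break (14 min): 11:15
  after task 4 (60 min): 12:15
  after break (18 min): 12:33
  after task 5 (73 min): 13:46
Total elapsed: 361 minutes
End time: 13:46

13:46


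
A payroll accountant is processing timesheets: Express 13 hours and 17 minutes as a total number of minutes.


Hours: 13
Extra minutes: 17
Minutes per hour: 60
Hours to minutes: 13 x 60 = 780
Total: 780 + 17 = 797

797


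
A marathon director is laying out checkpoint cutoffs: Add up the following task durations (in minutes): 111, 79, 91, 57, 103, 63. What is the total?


Durations: 111, 79, 91, 57, 103, 63
Running sum: 111
+ 79 = 190
+ 91 = 281
+ 57 = 338
+ 103 = 441
+ 63 = 504
Total duration: 504 minutes
That is 8 hours and 24 minutes

504


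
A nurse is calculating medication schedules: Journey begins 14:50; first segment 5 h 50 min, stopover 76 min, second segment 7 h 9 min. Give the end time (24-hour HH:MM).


Depart: 14:50
Leg 1: +350 min -> 20:40
Layover: +76 min -> 21:56
Leg 2: +429 min -> 05:05
Total travel: 855 minutes = 14h 15m
Arrival: 05:05

05:05


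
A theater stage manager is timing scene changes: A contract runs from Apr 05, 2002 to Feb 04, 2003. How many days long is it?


Start date: 2002-04-05
End date: 2003-02-04
Apr 2002: +26 days
May 2002: +31 days
Jun 2002: +30 days
... (8 more months)
Total: 305 days

305


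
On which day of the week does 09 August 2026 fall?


Date: 2026-08-09
January 1, 2026 is a Thursday
Day of year: 221
Offset from Jan 1: 220 days
220 mod 7 = 3
Result: Sunday

Sunday


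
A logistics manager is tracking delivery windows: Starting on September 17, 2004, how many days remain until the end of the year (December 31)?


Start: September 17, 2004
End: December 31, 2004
Days left in September: 13
October: 31
November: 30
December: 31
Sum of remaining months: 92
Total: 13 + 92 = 105

105


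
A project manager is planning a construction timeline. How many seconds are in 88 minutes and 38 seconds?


Minutes: 88
Extra seconds: 38
Seconds per minute: 60
Minutes to seconds: 88 x 60 = 5280
Total: 5280 + 38 = 5318

5318


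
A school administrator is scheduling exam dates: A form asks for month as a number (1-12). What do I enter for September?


Calendar month order:
8. August
9. September <--
10. October
September is month number 9

9


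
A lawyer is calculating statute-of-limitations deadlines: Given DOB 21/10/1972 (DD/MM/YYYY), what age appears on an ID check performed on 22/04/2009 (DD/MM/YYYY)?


Birth: 1972-10-21
Reference: 2009-04-22
Year difference: 2009 - 1972 = 37
Has birthday (10-21) occurred by 04-22? No
Birthday not yet reached this year -> subtract 1
Age in full years: 36

36


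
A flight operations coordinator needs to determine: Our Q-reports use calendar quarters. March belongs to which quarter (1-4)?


Month: March (month 3)
Q1: January-March (months 1-3)
Q2: April-June (months 4-6)
Q3: July-September (months 7-9)
Q4: October-December (months 10-12)
Month 3 falls in Q1

1


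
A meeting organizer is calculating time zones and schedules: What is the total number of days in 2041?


Year: 2041
Check leap year rules:
Divisible by 4? No
2041 is not a leap year
Days: 365

365


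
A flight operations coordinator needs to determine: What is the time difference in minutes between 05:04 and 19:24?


Start time: 05:04 = 304 minutes from midnight
End time: 19:24 = 1164 minutes from midnight
Difference: 1164 - 304 = 860 minutes
That is 14 hours and 20 minutes

860


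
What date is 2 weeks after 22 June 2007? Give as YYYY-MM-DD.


Start: 2007-06-22
Weeks to add: 2
Convert to days: 2 x 7 = 14 days
Add 14 days to 2007-06-22
Result: 2007-07-06

2007-07-06


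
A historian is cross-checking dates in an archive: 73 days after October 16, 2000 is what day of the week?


Start: 2000-10-16 (Monday)
Step 1 - find target date: add 73 days
  2000-10-16 + 73 days = 2000-12-28
Step 2 - day of week:
  73 mod 7 = 3
  Monday + 3 days -> Thursday
Result: Thursday (2000-12-28)

Thursday


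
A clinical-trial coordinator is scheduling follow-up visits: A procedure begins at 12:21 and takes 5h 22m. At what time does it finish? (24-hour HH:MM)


Start time: 12:21
Adding: 5 hours 22 minutes
Minutes: 21 + 22 = 43
Hours: 12 + 5 + 0 = 17
Result: 17:43

17:43


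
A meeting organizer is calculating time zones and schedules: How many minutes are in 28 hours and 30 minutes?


Hours: 28
Minutes: 30
Convert hours to minutes: 28 x 60 = 1680
Add remaining minutes: 1680 + 30 = 1710

1710


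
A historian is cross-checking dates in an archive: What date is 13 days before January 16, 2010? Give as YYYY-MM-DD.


Start: 2010-01-16
Subtracting 13 days
Days already passed in January: 16
Result: 2010-01-03

2010-01-03


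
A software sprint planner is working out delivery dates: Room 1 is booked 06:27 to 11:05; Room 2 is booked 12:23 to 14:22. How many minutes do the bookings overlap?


Interval A: [387, 665] minutes from midnight
Interval B: [743, 862] minutes from midnight
Overlap start = max(387, 743) = 743
Overlap end = min(665, 862) = 665
End <= start, so the intervals do not overlap: 0 minutes

0


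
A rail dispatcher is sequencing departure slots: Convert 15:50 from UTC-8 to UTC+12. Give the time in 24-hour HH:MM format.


Local time: 15:50 at UTC-8 (offset -8h)
Target zone: UTC+12 (offset 12h)
Difference: 12 - (-8) = 20 hours
Calculation: 15 + (20) = 35
Wraparound: (35) mod 24 = 11
Result: 11:50

11:50


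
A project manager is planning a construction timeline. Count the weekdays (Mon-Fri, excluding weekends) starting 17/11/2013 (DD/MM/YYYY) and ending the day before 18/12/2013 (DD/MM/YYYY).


Start: 2013-11-17 (Sunday)
End (exclusive): 2013-12-18 (Wednesday)
Total calendar days: 31
Full weeks: 31 // 7 = 4 -> 20 weekdays
Remaining 3 days starting on Sunday:
  Sun(-), Mon(w), Tue(w) -> 2 weekdays
Total business days: 20 + 2 = 22

22


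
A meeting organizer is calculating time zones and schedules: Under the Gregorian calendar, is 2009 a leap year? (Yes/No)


Year: 2009
Divisible by 4? 2009 / 4 = 502.25 -> No
Not divisible by 4, so NOT a leap year

No


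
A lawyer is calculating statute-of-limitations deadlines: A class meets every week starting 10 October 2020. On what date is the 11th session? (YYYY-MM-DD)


First occurrence: 2020-10-10 (occurrence 1)
Each occurrence is 7 days after the previous.
Occurrence 11 is 10 weeks after the first.
10 weeks = 70 days
2020-10-10 + 70 days = 2020-12-19

2020-12-19


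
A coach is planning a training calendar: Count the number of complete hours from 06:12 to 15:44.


Start: 06:12
End: 15:44
Hour difference: 15 - 6 = 9 hours
Minute difference: 44 - 12 = 32 minutes
Total minutes: 572
Complete hours: 572 / 60 = 9 (remainder 32)

9


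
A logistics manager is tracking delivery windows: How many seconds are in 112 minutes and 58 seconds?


Minutes: 112
Seconds: 58
Convert minutes to seconds: 112 x 60 = 6720
Add remaining seconds: 6720 + 58 = 6778

6778


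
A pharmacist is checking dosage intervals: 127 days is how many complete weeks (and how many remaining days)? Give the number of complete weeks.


Total days: 127
Days per week: 7
Division: 127 / 7 = 18 remainder 1
Complete weeks: 18
Remaining days: 1

18


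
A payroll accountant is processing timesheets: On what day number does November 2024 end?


Month: November
Year: 2024
November is a 30-day month
Total: 30 days

30


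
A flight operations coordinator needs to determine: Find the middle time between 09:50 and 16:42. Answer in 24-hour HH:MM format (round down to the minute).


Start time: 09:50 = 590 minutes from midnight
End time: 16:42 = 1002 minutes from midnight
Sum: 590 + 1002 = 1592
Midpoint: 1592 / 2 = 796 minutes
Convert: 796 / 60 = 13 hours, 16 minutes
Result: 13:16

13:16


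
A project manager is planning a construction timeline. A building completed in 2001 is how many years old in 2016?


Birth year: 2001
Current year: 2016
Age = current year - birth year
Age = 2016 - 2001 = 15

15


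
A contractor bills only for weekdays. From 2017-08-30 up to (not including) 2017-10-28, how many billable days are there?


Start: 2017-08-30 (Wednesday)
End (exclusive): 2017-10-28 (Saturday)
Total calendar days: 59
Full weeks: 59 // 7 = 8 -> 40 weekdays
Remaining 3 days starting on Wednesday:
  Wed(w), Thu(w), Fri(w) -> 3 weekdays
Total business days: 40 + 3 = 43

43


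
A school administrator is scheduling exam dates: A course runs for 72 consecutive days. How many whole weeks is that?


Total days: 72
Days per week: 7
Division: 72 / 7 = 10 remainder 2
Complete weeks: 10
Remaining days: 2

10


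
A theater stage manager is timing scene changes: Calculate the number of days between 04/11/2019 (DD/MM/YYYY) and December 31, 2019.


Start: November 04, 2019
End: December 31, 2019
Days left in November: 26
December: 31
Sum of remaining months: 31
Total: 26 + 31 = 57

57


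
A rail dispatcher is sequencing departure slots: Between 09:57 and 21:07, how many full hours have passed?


Start: 09:57
End: 21:07
Hour difference: 21 - 9 = 12 hours
Minute difference: 7 - 57 = -50 minutes
Total minutes: 670
Complete hours: 670 / 60 = 11 (remainder 10)

11


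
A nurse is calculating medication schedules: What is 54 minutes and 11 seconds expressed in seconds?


Minutes: 54
Extra seconds: 11
Seconds per minute: 60
Minutes to seconds: 54 x 60 = 3240
Total: 3240 + 11 = 3251

3251


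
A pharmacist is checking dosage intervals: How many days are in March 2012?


Month: March
Year: 2012
March is a 31-day month
Total: 31 days

31


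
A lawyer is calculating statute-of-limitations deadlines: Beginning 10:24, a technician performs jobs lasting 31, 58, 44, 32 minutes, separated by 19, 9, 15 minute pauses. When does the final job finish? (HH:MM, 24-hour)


Start: 10:24 = 624 min from midnight
  after task 1 (31 min): 10:55
  after break (19 min): 11:14
  after task 2 (58 min): 12:12
  after break (9 min): 12:21
  after task 3 (44 min): 13:05
  after break (15 min): 13:20
  after task 4 (32 min): 13:52
Total elapsed: 208 minutes
End time: 13:52

13:52


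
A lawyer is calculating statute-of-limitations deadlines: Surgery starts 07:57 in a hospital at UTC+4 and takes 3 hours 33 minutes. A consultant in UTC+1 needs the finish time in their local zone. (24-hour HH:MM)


Start: 07:57 in UTC+4
Step 1 - add duration:
  minutes: 57 + 33 = 90 (carry 1h)
  hours: 7 + 3 + 1 = 11
  end in UTC+4: 11:30
Step 2 - convert UTC+4 -> UTC+1:
  offset difference: 1 - (4) = -3 hours
  11 + (-3) = 8 -> mod 24 = 8
Result: 08:30 in UTC+1

08:30


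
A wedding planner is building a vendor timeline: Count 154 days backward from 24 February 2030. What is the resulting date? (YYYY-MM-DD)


Start: 2030-02-24
Subtracting 154 days
Days already passed in February: 24
After going back through February: 130 more days to subtract
January 2030: 31 days, 99 remaining
December 2029: 31 days, 68 remaining
November 2029: 30 days, 38 remaining
October 2029: 31 days, 7 remaining
Result: 2029-09-23

2029-09-23


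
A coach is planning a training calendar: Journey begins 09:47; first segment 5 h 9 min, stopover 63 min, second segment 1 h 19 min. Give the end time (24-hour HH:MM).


Depart: 09:47
Leg 1: +309 min -> 14:56
Layover: +63 min -> 15:59
Leg 2: +79 min -> 17:18
Total travel: 451 minutes = 7h 31m
Arrival: 17:18

17:18


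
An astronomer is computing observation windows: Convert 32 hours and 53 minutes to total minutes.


Hours: 32
Minutes: 53
Convert hours to minutes: 32 x 60 = 1920
Add remaining minutes: 1920 + 53 = 1973

1973


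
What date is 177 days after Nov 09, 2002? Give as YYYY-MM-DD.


Start: 2002-11-09
Adding 177 days
Days remaining in November: 21
After November: 156 days still to add
December 2002: 31 days, 125 remaining
January 2003: 31 days, 94 remaining
February 2003: 28 days, 66 remaining
March 2003: 31 days, 35 remaining
Result: 2003-05-05

2003-05-05


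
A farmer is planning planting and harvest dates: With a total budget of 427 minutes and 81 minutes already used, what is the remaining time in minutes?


Total budget: 427 minutes
Time used: 81 minutes
Remaining: 427 - 81 = 346 minutes
Percent used: 19.0%
Percent remaining: 81.0%

346


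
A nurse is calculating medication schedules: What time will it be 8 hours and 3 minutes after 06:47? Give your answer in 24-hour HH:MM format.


Start time: 06:47
Adding: 8 hours 3 minutes
Minutes: 47 + 3 = 50
Hours: 6 + 8 + 0 = 14
Result: 14:50

14:50


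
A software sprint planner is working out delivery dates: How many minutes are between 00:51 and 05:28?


Start time: 00:51 = 51 minutes from midnight
End time: 05:28 = 328 minutes from midnight
Difference: 328 - 51 = 277 minutes
That is 4 hours and 37 minutes

277


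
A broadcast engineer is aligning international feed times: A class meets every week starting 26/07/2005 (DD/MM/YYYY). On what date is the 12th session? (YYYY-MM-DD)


First occurrence: 2005-07-26 (occurrence 1)
Each occurrence is 7 days after the previous.
Occurrence 12 is 11 weeks after the first.
11 weeks = 77 days
2005-07-26 + 77 days = 2005-10-11

2005-10-11


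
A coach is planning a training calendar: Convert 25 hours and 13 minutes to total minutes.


Hours: 25
Extra minutes: 13
Minutes per hour: 60
Hours to minutes: 25 x 60 = 1500
Total: 1500 + 13 = 1513

1513


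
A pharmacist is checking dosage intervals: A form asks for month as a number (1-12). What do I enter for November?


Calendar month order:
10. October
11. November <--
12. December
November is month number 11

11


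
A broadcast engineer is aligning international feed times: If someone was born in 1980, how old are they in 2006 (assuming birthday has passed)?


Birth year: 1980
Current year: 2006
Age = current year - birth year
Age = 2006 - 1980 = 26

26


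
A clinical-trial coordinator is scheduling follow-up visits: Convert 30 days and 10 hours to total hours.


Days: 30
Extra hours: 10
Hours per day: 24
Days to hours: 30 x 24 = 720
Total: 720 + 10 = 730

730


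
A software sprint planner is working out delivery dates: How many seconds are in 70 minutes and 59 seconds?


Minutes: 70
Seconds: 59
Convert minutes to seconds: 70 x 60 = 4200
Add remaining seconds: 4200 + 59 = 4259

4259


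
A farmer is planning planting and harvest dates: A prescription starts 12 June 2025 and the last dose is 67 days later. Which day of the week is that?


Start: 2025-06-12 (Thursday)
Step 1 - find target date: add 67 days
  2025-06-12 + 67 days = 2025-08-18
Step 2 - day of week:
  67 mod 7 = 4
  Thursday + 4 days -> Monday
Result: Monday (2025-08-18)

Monday


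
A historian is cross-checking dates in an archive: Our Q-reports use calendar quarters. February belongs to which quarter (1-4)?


Month: February (month 2)
Q1: January-March (months 1-3)
Q2: April-June (months 4-6)
Q3: July-September (months 7-9)
Q4: October-December (months 10-12)
Month 2 falls in Q1

1


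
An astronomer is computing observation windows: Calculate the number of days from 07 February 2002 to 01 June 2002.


Start date: 2002-02-07
End date: 2002-06-01
Feb 2002: +22 days
Mar 2002: +31 days
Apr 2002: +30 days
May 2002: +31 days
Total: 114 days

114


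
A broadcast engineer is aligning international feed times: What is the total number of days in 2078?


Year: 2078
Check leap year rules:
Divisible by 4? No
2078 is not a leap year
Days: 365

365


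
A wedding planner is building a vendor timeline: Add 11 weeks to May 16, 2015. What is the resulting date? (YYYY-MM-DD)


Start: 2015-05-16
Weeks to add: 11
Convert to days: 11 x 7 = 77 days
Add 77 days to 2015-05-16
Result: 2015-08-01

2015-08-01


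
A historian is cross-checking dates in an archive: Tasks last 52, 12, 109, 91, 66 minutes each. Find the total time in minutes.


Durations: 52, 12, 109, 91, 66
Running sum: 52
+ 12 = 64
+ 109 = 173
+ 91 = 264
+ 66 = 330
Total duration: 330 minutes
That is 5 hours and 30 minutes

330


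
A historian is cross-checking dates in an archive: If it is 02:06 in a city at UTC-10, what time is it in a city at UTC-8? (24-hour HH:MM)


Local time: 02:06 at UTC-10 (offset -10h)
Target zone: UTC-8 (offset -8h)
Difference: -8 - (-10) = 2 hours
Calculation: 2 + (2) = 4
Result: 04:06

04:06


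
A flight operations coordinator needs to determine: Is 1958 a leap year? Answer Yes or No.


Year: 1958
Divisible by 4? 1958 / 4 = 489.5 -> No
Not divisible by 4, so NOT a leap year

No


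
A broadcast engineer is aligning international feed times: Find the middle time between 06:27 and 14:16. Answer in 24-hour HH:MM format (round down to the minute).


Start time: 06:27 = 387 minutes from midnight
End time: 14:16 = 856 minutes from midnight
Sum: 387 + 856 = 1243
Midpoint: 1243 / 2 = 621 minutes
Convert: 621 / 60 = 10 hours, 21 minutes
Result: 10:21

10:21


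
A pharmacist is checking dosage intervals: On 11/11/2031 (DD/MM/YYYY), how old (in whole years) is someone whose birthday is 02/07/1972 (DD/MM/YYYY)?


Birth: 1972-07-02
Reference: 2031-11-11
Year difference: 2031 - 1972 = 59
Has birthday (07-02) occurred by 11-11? Yes
Age in full years: 59

59


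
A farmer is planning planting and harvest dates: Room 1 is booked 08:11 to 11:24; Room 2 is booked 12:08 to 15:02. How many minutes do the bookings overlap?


Interval A: [491, 684] minutes from midnight
Interval B: [728, 902] minutes from midnight
Overlap start = max(491, 728) = 728
Overlap end = min(684, 902) = 684
End <= start, so the intervals do not overlap: 0 minutes

0


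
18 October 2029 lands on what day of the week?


Date: 2029-10-18
January 1, 2029 is a Monday
Day of year: 291
Offset from Jan 1: 290 days
290 mod 7 = 3
Result: Thursday

Thursday


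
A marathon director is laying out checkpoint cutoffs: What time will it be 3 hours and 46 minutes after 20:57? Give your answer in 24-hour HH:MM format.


Start time: 20:57
Adding: 3 hours 46 minutes
Minutes: 57 + 46 = 103
Minute overflow: 103 >= 60, so carry 1 hour, minutes = 43
Hours: 20 + 3 + 1 = 24
Hour wraparound: 24 mod 24 = 0
Result: 00:43

00:43


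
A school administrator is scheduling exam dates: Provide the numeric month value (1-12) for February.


Calendar month order:
1. January
2. February <--
3. March
February is month number 2

2


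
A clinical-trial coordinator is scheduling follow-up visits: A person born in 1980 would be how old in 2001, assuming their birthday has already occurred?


Birth year: 1980
Current year: 2001
Age = current year - birth year
Age = 2001 - 1980 = 21

21


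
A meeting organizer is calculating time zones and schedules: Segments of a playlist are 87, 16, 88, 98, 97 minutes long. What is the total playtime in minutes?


Durations: 87, 16, 88, 98, 97
Running sum: 87
+ 16 = 103
+ 88 = 191
+ 98 = 289
+ 97 = 386
Total duration: 386 minutes
That is 6 hours and 26 minutes

386


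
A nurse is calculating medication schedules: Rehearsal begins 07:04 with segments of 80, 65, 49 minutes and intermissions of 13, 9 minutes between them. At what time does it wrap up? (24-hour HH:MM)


Start: 07:04 = 424 min from midnight
  after task 1 (80 min): 08:24
  after break (13 min): 08:37
  after task 2 (65 min): 09:42
  after break (9 min): 09:51
  after task 3 (49 min): 10:40
Total elapsed: 216 minutes
End time: 10:40

10:40


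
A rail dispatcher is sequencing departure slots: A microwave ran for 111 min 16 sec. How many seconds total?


Minutes: 111
Extra seconds: 16
Seconds per minute: 60
Minutes to seconds: 111 x 60 = 6660
Total: 6660 + 16 = 6676

6676


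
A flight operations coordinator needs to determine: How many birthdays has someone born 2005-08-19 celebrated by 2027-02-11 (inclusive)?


Birth: 2005-08-19
Reference: 2027-02-11
Year difference: 2027 - 2005 = 22
Has birthday (08-19) occurred by 02-11? No
Birthday not yet reached this year -> subtract 1
Age in full years: 21

21


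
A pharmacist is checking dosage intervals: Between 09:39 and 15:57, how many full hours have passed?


Start: 09:39
End: 15:57
Hour difference: 15 - 9 = 6 hours
Minute difference: 57 - 39 = 18 minutes
Total minutes: 378
Complete hours: 378 / 60 = 6 (remainder 18)

6


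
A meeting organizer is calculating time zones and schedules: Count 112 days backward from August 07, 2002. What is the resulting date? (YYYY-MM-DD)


Start: 2002-08-07
Subtracting 112 days
Days already passed in August: 7
After going back through August: 105 more days to subtract
July 2002: 31 days, 74 remaining
June 2002: 30 days, 44 remaining
May 2002: 31 days, 13 remaining
April 2002 has 30 days, need 13
Result: 2002-04-17

2002-04-17


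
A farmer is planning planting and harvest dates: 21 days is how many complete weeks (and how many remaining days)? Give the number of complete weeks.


Total days: 21
Days per week: 7
Division: 21 / 7 = 3 remainder 0
Complete weeks: 3
Remaining days: 0

3


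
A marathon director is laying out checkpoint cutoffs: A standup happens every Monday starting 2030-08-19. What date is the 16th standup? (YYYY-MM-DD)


First occurrence: 2030-08-19 (occurrence 1)
Each occurrence is 7 days after the previous.
Occurrence 16 is 15 weeks after the first.
15 weeks = 105 days
2030-08-19 + 105 days = 2030-12-02

2030-12-02


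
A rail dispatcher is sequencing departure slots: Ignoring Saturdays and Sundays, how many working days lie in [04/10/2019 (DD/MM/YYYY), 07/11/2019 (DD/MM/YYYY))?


Start: 2019-10-04 (Friday)
End (exclusive): 2019-11-07 (Thursday)
Total calendar days: 34
Full weeks: 34 // 7 = 4 -> 20 weekdays
Remaining 6 days starting on Friday:
  Fri(w), Sat(-), Sun(-), Mon(w), Tue(w), Wed(w) -> 4 weekdays
Total business days: 20 + 4 = 24

24


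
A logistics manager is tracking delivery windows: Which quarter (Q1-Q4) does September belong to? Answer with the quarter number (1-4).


Month: September (month 9)
Q1: January-March (months 1-3)
Q2: April-June (months 4-6)
Q3: July-September (months 7-9)
Q4: October-December (months 10-12)
Month 9 falls in Q3

3


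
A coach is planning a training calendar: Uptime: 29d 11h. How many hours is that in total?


Days: 29
Extra hours: 11
Hours per day: 24
Days to hours: 29 x 24 = 696
Total: 696 + 11 = 707

707


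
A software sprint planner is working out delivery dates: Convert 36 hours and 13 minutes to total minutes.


Hours: 36
Extra minutes: 13
Minutes per hour: 60
Hours to minutes: 36 x 60 = 2160
Total: 2160 + 13 = 2173

2173
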